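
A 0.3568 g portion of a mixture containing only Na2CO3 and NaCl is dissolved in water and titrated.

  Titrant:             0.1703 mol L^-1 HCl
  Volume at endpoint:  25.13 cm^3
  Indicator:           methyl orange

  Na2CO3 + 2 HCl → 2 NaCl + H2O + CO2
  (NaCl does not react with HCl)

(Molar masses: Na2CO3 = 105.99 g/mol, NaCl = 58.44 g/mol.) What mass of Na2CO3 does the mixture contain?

0.2268 g

n(HCl) = 0.02513 × 0.1703 = 4.280 × 10^-3 mol
Let x = n(Na2CO3), y = n(NaCl).
Titrant: 2x = 4.280 × 10^-3;  mass: 105.99x + 58.44y = 0.3568
Solving, x = 2.140 × 10^-3 mol, y = 2.225 × 10^-3 mol
mass of Na2CO3 = 2.140 × 10^-3 × 105.99 = 0.2268 g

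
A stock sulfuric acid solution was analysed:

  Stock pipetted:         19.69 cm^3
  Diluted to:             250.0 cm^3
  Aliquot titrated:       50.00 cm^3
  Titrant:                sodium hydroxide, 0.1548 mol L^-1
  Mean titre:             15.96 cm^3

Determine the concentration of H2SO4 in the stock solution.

0.3137 mol/L

H2SO4 + 2 NaOH → Na2SO4 + 2 H2O
n(NaOH) = 0.01596 × 0.1548 = 2.471 × 10^-3 mol
From the 1:2 ratio, n(H2SO4) in the aliquot = 1/2 × 2.471 × 10^-3 = 1.235 × 10^-3 mol
[H2SO4]_dilute = 1.235 × 10^-3 / 0.05000 = 0.02471 mol/L
Dilution factor = 250.0 / 19.69 = 12.70
[H2SO4]_stock = 0.02471 × 12.70 = 0.3137 mol/L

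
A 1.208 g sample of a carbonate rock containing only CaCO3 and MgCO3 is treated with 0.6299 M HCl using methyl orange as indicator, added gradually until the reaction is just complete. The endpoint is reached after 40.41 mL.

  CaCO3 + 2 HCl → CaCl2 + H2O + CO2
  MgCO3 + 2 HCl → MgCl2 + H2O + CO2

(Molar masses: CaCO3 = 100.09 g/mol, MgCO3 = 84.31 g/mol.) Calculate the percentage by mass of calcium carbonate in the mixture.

70.87 %

n(HCl) = 0.04041 × 0.6299 = 0.02545 mol
Let x = n(CaCO3), y = n(MgCO3).
Titrant: 2x + 2y = 0.02545;  mass: 100.09x + 84.31y = 1.208
Solving, x = 8.554 × 10^-3 mol, y = 4.174 × 10^-3 mol
mass of CaCO3 = 8.554 × 10^-3 × 100.09 = 0.8561 g
% CaCO3 = 0.8561 / 1.208 × 100 = 70.87 %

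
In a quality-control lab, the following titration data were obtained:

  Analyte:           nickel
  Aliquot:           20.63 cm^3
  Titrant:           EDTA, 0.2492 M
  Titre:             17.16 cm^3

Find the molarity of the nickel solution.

Ni^2+ + EDTA^4- → [Ni(EDTA)]^2-
n(EDTA) = 0.01716 L × 0.2492 mol/L = 4.276 × 10^-3 mol
n(Ni2+) = 4.276 × 10^-3 mol (1:1 mole ratio)
[Ni2+] = 4.276 × 10^-3 mol / 0.02063 L = 0.2073 mol/L

0.2073 M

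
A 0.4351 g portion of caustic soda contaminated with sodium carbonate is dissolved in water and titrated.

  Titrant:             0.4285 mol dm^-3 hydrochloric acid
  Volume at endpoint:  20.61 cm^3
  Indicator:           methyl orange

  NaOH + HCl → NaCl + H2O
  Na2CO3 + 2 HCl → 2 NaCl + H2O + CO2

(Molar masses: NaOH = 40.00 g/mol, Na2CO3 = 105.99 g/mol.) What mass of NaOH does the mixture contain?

n(HCl) = 0.02061 × 0.4285 = 8.831 × 10^-3 mol
Let x = n(NaOH), y = n(Na2CO3).
Titrant: 1x + 2y = 8.831 × 10^-3;  mass: 40.00x + 105.99y = 0.4351
Solving, x = 2.533 × 10^-3 mol, y = 3.149 × 10^-3 mol
mass of NaOH = 2.533 × 10^-3 × 40.00 = 0.1013 g

0.1013 g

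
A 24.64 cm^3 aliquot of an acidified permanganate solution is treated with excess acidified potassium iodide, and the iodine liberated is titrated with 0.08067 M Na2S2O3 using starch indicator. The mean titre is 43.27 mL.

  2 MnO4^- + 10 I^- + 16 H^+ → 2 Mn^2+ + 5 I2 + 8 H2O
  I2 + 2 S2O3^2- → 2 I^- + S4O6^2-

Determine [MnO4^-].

0.02833 M

n(S2O3^2-) = 0.04327 × 0.08067 = 3.491 × 10^-3 mol
n(I2) = n(S2O3^2-)/2 = 1.745 × 10^-3 mol
From the 2:5 ratio, n(MnO4^-) in the aliquot = 2/5 × 1.745 × 10^-3 = 6.981 × 10^-4 mol
[MnO4^-] = 6.981 × 10^-4 / 0.02464 = 0.02833 mol/L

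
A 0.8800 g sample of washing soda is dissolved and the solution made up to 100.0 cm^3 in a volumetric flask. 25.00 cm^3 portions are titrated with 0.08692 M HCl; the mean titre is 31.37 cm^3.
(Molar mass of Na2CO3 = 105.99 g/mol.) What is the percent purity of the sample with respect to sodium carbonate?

65.68 %

Na2CO3 + 2 HCl → 2 NaCl + H2O + CO2
n(HCl) per titration = 0.03137 × 0.08692 = 2.727 × 10^-3 mol
From the 1:2 ratio, n(Na2CO3) in each aliquot = 1/2 × 2.727 × 10^-3 = 1.363 × 10^-3 mol
n(Na2CO3) in the whole flask = 1.363 × 10^-3 × 100.0/25.00 = 5.453 × 10^-3 mol
mass of Na2CO3 = 5.453 × 10^-3 × 105.99 = 0.5780 g
% Na2CO3 = 0.5780 / 0.8800 × 100 = 65.68 %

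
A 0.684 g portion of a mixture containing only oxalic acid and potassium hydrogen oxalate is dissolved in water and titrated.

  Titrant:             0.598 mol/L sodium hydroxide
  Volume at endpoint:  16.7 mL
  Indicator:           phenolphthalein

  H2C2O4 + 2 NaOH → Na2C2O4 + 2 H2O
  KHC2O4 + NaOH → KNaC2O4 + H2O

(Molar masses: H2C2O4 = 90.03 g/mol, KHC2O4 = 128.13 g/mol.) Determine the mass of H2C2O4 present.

n(NaOH) = 0.0167 × 0.598 = 9.99 × 10^-3 mol
Let x = n(H2C2O4), y = n(KHC2O4).
Titrant: 2x + 1y = 9.99 × 10^-3;  mass: 90.03x + 128.13y = 0.684
Solving, x = 3.58 × 10^-3 mol, y = 2.82 × 10^-3 mol
mass of H2C2O4 = 3.58 × 10^-3 × 90.03 = 0.323 g

0.323 g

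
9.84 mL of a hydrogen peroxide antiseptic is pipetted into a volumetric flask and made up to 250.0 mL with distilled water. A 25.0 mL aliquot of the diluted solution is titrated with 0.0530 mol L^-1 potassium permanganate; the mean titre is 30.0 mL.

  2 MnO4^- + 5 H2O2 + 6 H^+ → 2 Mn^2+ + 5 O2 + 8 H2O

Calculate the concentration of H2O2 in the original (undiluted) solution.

n(KMnO4) = 0.0300 × 0.0530 = 1.59 × 10^-3 mol
From the 5:2 ratio, n(H2O2) in the aliquot = 5/2 × 1.59 × 10^-3 = 3.97 × 10^-3 mol
[H2O2]_dilute = 3.97 × 10^-3 / 0.0250 = 0.159 mol/L
Dilution factor = 250.0 / 9.84 = 25.41
[H2O2]_stock = 0.159 × 25.41 = 4.04 mol/L

4.04 mol/L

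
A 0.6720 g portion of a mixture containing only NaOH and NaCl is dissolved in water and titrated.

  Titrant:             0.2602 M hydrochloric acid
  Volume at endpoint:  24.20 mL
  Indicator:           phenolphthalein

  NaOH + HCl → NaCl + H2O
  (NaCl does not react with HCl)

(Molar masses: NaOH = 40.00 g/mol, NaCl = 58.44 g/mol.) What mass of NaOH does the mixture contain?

0.2519 g

n(HCl) = 0.02420 × 0.2602 = 6.297 × 10^-3 mol
Let x = n(NaOH), y = n(NaCl).
Titrant: 1x = 6.297 × 10^-3;  mass: 40.00x + 58.44y = 0.6720
Solving, x = 6.297 × 10^-3 mol, y = 7.189 × 10^-3 mol
mass of NaOH = 6.297 × 10^-3 × 40.00 = 0.2519 g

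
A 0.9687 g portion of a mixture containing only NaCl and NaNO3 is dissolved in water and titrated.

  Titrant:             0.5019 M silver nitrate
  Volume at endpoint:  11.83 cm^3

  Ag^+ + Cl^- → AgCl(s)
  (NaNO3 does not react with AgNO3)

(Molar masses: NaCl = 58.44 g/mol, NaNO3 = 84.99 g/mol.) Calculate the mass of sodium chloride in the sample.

n(AgNO3) = 0.01183 × 0.5019 = 5.937 × 10^-3 mol
Let x = n(NaCl), y = n(NaNO3).
Titrant: 1x = 5.937 × 10^-3;  mass: 58.44x + 84.99y = 0.9687
Solving, x = 5.937 × 10^-3 mol, y = 7.315 × 10^-3 mol
mass of NaCl = 5.937 × 10^-3 × 58.44 = 0.3470 g

0.3470 g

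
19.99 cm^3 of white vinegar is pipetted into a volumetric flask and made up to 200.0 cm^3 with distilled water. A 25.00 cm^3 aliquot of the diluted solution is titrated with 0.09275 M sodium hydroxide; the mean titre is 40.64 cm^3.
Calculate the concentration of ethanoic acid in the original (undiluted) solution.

CH3COOH + NaOH → CH3COONa + H2O
n(NaOH) = 0.04064 × 0.09275 = 3.769 × 10^-3 mol
n(CH3COOH) in the aliquot = 3.769 × 10^-3 mol (1:1 ratio)
[CH3COOH]_dilute = 3.769 × 10^-3 / 0.02500 = 0.1508 mol/L
Dilution factor = 200.0 / 19.99 = 10.01
[CH3COOH]_stock = 0.1508 × 10.01 = 1.508 mol/L

1.508 M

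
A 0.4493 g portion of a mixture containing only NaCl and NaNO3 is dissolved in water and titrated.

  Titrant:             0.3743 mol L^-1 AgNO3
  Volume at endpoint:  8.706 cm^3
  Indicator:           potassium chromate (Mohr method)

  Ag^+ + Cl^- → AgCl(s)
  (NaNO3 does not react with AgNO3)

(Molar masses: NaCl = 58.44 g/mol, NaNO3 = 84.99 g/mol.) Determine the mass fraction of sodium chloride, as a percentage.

n(AgNO3) = 0.008706 × 0.3743 = 3.259 × 10^-3 mol
Let x = n(NaCl), y = n(NaNO3).
Titrant: 1x = 3.259 × 10^-3;  mass: 58.44x + 84.99y = 0.4493
Solving, x = 3.259 × 10^-3 mol, y = 3.046 × 10^-3 mol
mass of NaCl = 3.259 × 10^-3 × 58.44 = 0.1904 g
% NaCl = 0.1904 / 0.4493 × 100 = 42.39 %

42.39 %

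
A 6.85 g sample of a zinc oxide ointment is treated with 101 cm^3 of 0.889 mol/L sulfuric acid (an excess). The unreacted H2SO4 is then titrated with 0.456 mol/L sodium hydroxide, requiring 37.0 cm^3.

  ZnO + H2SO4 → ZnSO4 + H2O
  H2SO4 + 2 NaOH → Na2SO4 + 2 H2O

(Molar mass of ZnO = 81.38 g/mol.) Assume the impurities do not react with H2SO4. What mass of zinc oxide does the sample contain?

n(H2SO4) added = 0.101 × 0.889 = 0.0898 mol
n(NaOH) used in back-titration = 0.0370 × 0.456 = 0.0169 mol
From the 1:2 ratio, n(H2SO4) left over = 1/2 × 0.0169 = 8.44 × 10^-3 mol
n(H2SO4) consumed by analyte = 0.0898 − 8.44 × 10^-3 = 0.0814 mol
n(ZnO) = 0.0814 mol (1:1 ratio)
mass of ZnO = 0.0814 × 81.38 = 6.62 g

6.62 g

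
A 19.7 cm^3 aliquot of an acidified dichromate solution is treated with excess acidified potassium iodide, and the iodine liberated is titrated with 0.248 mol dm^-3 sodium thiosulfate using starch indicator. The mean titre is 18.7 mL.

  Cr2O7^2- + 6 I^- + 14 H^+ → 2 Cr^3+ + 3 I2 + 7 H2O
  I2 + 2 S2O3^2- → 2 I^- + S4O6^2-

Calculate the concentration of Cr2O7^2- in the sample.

0.0392 mol/L

n(S2O3^2-) = 0.0187 × 0.248 = 4.64 × 10^-3 mol
n(I2) = n(S2O3^2-)/2 = 2.32 × 10^-3 mol
From the 1:3 ratio, n(Cr2O7^2-) in the aliquot = 1/3 × 2.32 × 10^-3 = 7.73 × 10^-4 mol
[Cr2O7^2-] = 7.73 × 10^-4 / 0.0197 = 0.0392 mol/L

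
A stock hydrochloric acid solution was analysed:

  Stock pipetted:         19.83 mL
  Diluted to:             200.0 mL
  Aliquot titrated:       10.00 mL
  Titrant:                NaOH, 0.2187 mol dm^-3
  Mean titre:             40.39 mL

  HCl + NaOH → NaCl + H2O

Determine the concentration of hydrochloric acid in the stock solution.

8.909 mol/L

n(NaOH) = 0.04039 × 0.2187 = 8.833 × 10^-3 mol
n(HCl) in the aliquot = 8.833 × 10^-3 mol (1:1 ratio)
[HCl]_dilute = 8.833 × 10^-3 / 0.01000 = 0.8833 mol/L
Dilution factor = 200.0 / 19.83 = 10.09
[HCl]_stock = 0.8833 × 10.09 = 8.909 mol/L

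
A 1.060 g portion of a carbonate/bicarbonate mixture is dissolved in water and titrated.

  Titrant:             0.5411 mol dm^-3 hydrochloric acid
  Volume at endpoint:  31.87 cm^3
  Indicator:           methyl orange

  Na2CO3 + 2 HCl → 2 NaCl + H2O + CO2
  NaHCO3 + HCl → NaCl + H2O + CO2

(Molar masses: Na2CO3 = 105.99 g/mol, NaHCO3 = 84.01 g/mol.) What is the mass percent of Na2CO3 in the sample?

62.66 %

n(HCl) = 0.03187 × 0.5411 = 0.01724 mol
Let x = n(Na2CO3), y = n(NaHCO3).
Titrant: 2x + 1y = 0.01724;  mass: 105.99x + 84.01y = 1.060
Solving, x = 6.267 × 10^-3 mol, y = 4.711 × 10^-3 mol
mass of Na2CO3 = 6.267 × 10^-3 × 105.99 = 0.6642 g
% Na2CO3 = 0.6642 / 1.060 × 100 = 62.66 %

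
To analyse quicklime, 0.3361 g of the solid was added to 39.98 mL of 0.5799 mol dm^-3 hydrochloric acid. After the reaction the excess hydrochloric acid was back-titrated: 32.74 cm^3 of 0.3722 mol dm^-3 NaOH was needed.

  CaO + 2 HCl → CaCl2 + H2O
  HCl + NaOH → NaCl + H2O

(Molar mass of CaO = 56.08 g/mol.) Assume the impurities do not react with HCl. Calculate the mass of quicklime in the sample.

0.3084 g

n(HCl) added = 0.03998 × 0.5799 = 0.02318 mol
n(NaOH) used in back-titration = 0.03274 × 0.3722 = 0.01219 mol
n(HCl) left over = 0.01219 mol (1:1 ratio)
n(HCl) consumed by analyte = 0.02318 − 0.01219 = 0.01100 mol
From the 1:2 ratio, n(CaO) = 1/2 × 0.01100 = 5.499 × 10^-3 mol
mass of CaO = 5.499 × 10^-3 × 56.08 = 0.3084 g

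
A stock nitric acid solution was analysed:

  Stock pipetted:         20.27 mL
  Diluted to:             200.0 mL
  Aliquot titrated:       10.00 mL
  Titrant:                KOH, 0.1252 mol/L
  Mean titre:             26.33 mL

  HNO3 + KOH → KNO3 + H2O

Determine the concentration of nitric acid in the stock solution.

n(KOH) = 0.02633 × 0.1252 = 3.297 × 10^-3 mol
n(HNO3) in the aliquot = 3.297 × 10^-3 mol (1:1 ratio)
[HNO3]_dilute = 3.297 × 10^-3 / 0.01000 = 0.3297 mol/L
Dilution factor = 200.0 / 20.27 = 9.867
[HNO3]_stock = 0.3297 × 9.867 = 3.253 mol/L

3.253 mol/L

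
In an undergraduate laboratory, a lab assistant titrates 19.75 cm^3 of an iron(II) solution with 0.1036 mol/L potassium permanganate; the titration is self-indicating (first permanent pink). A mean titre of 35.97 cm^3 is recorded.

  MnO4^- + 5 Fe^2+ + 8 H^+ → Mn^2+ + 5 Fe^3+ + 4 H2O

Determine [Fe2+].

0.9434 mol/L

n(KMnO4) = 0.03597 L × 0.1036 mol/L = 3.726 × 10^-3 mol
From the 5:1 mole ratio, n(Fe2+) = 5/1 × 3.726 × 10^-3 = 0.01863 mol
[Fe2+] = 0.01863 mol / 0.01975 L = 0.9434 mol/L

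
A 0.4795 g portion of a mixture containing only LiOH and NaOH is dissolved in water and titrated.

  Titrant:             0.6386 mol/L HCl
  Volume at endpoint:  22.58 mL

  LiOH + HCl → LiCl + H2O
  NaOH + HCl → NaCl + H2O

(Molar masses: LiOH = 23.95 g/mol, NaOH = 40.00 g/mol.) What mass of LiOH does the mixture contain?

n(HCl) = 0.02258 × 0.6386 = 0.01442 mol
Let x = n(LiOH), y = n(NaOH).
Titrant: 1x + 1y = 0.01442;  mass: 23.95x + 40.00y = 0.4795
Solving, x = 6.061 × 10^-3 mol, y = 8.358 × 10^-3 mol
mass of LiOH = 6.061 × 10^-3 × 23.95 = 0.1452 g

0.1452 g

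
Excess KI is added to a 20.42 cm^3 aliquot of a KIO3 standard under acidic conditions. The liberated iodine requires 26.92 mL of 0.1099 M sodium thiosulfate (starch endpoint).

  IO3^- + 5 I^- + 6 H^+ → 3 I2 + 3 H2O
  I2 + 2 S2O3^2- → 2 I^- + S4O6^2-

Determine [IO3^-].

0.02415 M

n(S2O3^2-) = 0.02692 × 0.1099 = 2.959 × 10^-3 mol
n(I2) = n(S2O3^2-)/2 = 1.479 × 10^-3 mol
From the 1:3 ratio, n(IO3^-) in the aliquot = 1/3 × 1.479 × 10^-3 = 4.931 × 10^-4 mol
[IO3^-] = 4.931 × 10^-4 / 0.02042 = 0.02415 mol/L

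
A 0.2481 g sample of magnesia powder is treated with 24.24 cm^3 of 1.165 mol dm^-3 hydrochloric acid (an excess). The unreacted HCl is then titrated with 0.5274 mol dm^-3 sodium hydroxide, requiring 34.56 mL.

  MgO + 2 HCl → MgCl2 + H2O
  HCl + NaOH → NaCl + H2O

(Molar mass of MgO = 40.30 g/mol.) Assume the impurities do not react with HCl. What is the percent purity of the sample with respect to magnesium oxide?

81.32 %

n(HCl) added = 0.02424 × 1.165 = 0.02824 mol
n(NaOH) used in back-titration = 0.03456 × 0.5274 = 0.01823 mol
n(HCl) left over = 0.01823 mol (1:1 ratio)
n(HCl) consumed by analyte = 0.02824 − 0.01823 = 0.01001 mol
From the 1:2 ratio, n(MgO) = 1/2 × 0.01001 = 5.006 × 10^-3 mol
mass of MgO = 5.006 × 10^-3 × 40.30 = 0.2018 g
% MgO = 0.2018 / 0.2481 × 100 = 81.32 %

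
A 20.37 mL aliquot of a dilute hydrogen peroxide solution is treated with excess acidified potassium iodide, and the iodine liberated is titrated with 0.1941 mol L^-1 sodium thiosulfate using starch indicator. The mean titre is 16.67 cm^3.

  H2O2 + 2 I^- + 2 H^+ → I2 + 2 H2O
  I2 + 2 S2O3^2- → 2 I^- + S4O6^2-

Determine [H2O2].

n(S2O3^2-) = 0.01667 × 0.1941 = 3.236 × 10^-3 mol
n(I2) = n(S2O3^2-)/2 = 1.618 × 10^-3 mol
n(H2O2) in the aliquot = 1.618 × 10^-3 mol (1:1 ratio)
[H2O2] = 1.618 × 10^-3 / 0.02037 = 0.07942 mol/L

0.07942 mol/L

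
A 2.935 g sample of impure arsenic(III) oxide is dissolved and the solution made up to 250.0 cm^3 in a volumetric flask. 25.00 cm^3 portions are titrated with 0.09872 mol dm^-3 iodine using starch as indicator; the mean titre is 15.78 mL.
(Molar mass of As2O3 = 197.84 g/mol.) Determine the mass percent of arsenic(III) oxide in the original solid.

52.50 %

As2O3 + 2 I2 + 2 H2O → As2O5 + 4 HI
n(I2) per titration = 0.01578 × 0.09872 = 1.558 × 10^-3 mol
From the 1:2 ratio, n(As2O3) in each aliquot = 1/2 × 1.558 × 10^-3 = 7.789 × 10^-4 mol
n(As2O3) in the whole flask = 7.789 × 10^-4 × 250.0/25.00 = 7.789 × 10^-3 mol
mass of As2O3 = 7.789 × 10^-3 × 197.84 = 1.541 g
% As2O3 = 1.541 / 2.935 × 100 = 52.50 %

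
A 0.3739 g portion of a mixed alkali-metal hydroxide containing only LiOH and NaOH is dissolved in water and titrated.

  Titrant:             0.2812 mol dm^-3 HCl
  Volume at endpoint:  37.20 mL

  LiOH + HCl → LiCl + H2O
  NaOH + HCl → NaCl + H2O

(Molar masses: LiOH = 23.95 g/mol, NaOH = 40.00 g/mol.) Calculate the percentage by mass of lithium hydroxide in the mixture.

17.77 %

n(HCl) = 0.03720 × 0.2812 = 0.01046 mol
Let x = n(LiOH), y = n(NaOH).
Titrant: 1x + 1y = 0.01046;  mass: 23.95x + 40.00y = 0.3739
Solving, x = 2.774 × 10^-3 mol, y = 7.686 × 10^-3 mol
mass of LiOH = 2.774 × 10^-3 × 23.95 = 0.06644 g
% LiOH = 0.06644 / 0.3739 × 100 = 17.77 %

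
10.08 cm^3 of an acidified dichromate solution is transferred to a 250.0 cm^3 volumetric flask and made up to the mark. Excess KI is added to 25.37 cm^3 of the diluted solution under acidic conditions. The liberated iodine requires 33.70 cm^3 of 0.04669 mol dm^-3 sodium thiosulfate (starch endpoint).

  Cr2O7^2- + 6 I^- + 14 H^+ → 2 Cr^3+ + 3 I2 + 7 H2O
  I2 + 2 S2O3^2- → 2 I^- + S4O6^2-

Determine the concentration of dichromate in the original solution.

0.2564 mol/L

n(S2O3^2-) = 0.03370 × 0.04669 = 1.573 × 10^-3 mol
n(I2) = n(S2O3^2-)/2 = 7.867 × 10^-4 mol
From the 1:3 ratio, n(Cr2O7^2-) in the aliquot = 1/3 × 7.867 × 10^-4 = 2.622 × 10^-4 mol
[Cr2O7^2-]_dilute = 2.622 × 10^-4 / 0.02537 = 0.01034 mol/L
[Cr2O7^2-]_original = 0.01034 × 250.0/10.08 = 0.2564 mol/L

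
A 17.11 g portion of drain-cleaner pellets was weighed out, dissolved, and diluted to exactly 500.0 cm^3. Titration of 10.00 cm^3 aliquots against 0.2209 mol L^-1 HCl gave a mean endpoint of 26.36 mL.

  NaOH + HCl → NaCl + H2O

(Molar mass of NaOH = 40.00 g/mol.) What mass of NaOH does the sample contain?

n(HCl) per titration = 0.02636 × 0.2209 = 5.823 × 10^-3 mol
n(NaOH) in each aliquot = 5.823 × 10^-3 mol (1:1 ratio)
n(NaOH) in the whole flask = 5.823 × 10^-3 × 500.0/10.00 = 0.2911 mol
mass of NaOH = 0.2911 × 40.00 = 11.65 g

11.65 g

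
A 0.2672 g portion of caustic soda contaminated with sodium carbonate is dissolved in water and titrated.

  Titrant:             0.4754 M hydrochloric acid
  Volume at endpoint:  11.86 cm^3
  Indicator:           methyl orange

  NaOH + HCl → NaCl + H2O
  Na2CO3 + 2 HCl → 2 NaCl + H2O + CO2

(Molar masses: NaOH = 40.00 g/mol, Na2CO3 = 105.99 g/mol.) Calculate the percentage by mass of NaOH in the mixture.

n(HCl) = 0.01186 × 0.4754 = 5.638 × 10^-3 mol
Let x = n(NaOH), y = n(Na2CO3).
Titrant: 1x + 2y = 5.638 × 10^-3;  mass: 40.00x + 105.99y = 0.2672
Solving, x = 2.432 × 10^-3 mol, y = 1.603 × 10^-3 mol
mass of NaOH = 2.432 × 10^-3 × 40.00 = 0.09726 g
% NaOH = 0.09726 / 0.2672 × 100 = 36.40 %

36.40 %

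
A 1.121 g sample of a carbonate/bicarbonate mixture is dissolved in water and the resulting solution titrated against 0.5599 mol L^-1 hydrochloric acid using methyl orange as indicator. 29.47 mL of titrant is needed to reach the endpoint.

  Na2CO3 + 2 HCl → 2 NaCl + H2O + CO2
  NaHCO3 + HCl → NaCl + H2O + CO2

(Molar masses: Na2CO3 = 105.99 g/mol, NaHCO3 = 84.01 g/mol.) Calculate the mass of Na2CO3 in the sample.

n(HCl) = 0.02947 × 0.5599 = 0.01650 mol
Let x = n(Na2CO3), y = n(NaHCO3).
Titrant: 2x + 1y = 0.01650;  mass: 105.99x + 84.01y = 1.121
Solving, x = 4.275 × 10^-3 mol, y = 7.950 × 10^-3 mol
mass of Na2CO3 = 4.275 × 10^-3 × 105.99 = 0.4531 g

0.4531 g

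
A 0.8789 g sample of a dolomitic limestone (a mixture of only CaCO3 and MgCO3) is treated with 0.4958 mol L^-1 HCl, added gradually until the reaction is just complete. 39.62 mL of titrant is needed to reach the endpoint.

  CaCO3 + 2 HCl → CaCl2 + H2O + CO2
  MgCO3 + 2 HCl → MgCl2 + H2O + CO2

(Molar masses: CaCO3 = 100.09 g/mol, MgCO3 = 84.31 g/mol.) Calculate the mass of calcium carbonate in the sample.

0.3224 g

n(HCl) = 0.03962 × 0.4958 = 0.01964 mol
Let x = n(CaCO3), y = n(MgCO3).
Titrant: 2x + 2y = 0.01964;  mass: 100.09x + 84.31y = 0.8789
Solving, x = 3.221 × 10^-3 mol, y = 6.601 × 10^-3 mol
mass of CaCO3 = 3.221 × 10^-3 × 100.09 = 0.3224 g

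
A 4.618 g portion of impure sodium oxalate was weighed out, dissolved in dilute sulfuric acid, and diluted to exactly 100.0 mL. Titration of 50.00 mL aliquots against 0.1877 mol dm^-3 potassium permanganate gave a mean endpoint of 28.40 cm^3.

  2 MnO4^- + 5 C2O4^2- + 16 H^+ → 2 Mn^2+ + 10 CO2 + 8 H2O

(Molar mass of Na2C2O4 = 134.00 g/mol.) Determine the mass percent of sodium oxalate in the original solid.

n(KMnO4) per titration = 0.02840 × 0.1877 = 5.331 × 10^-3 mol
From the 5:2 ratio, n(Na2C2O4) in each aliquot = 5/2 × 5.331 × 10^-3 = 0.01333 mol
n(Na2C2O4) in the whole flask = 0.01333 × 100.0/50.00 = 0.02665 mol
mass of Na2C2O4 = 0.02665 × 134.00 = 3.572 g
% Na2C2O4 = 3.572 / 4.618 × 100 = 77.34 %

77.34 %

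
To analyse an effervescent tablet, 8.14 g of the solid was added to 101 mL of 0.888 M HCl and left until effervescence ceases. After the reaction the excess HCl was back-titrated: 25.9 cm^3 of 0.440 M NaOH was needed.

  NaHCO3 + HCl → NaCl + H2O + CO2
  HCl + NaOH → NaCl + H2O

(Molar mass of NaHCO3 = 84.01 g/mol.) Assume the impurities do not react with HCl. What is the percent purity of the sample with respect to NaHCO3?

n(HCl) added = 0.101 × 0.888 = 0.0897 mol
n(NaOH) used in back-titration = 0.0259 × 0.440 = 0.0114 mol
n(HCl) left over = 0.0114 mol (1:1 ratio)
n(HCl) consumed by analyte = 0.0897 − 0.0114 = 0.0783 mol
n(NaHCO3) = 0.0783 mol (1:1 ratio)
mass of NaHCO3 = 0.0783 × 84.01 = 6.58 g
% NaHCO3 = 6.58 / 8.14 × 100 = 80.8 %

80.8 %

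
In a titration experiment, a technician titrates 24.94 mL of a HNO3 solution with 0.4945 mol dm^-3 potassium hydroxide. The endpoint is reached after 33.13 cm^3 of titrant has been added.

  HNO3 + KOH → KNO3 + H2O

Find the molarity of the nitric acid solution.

n(KOH) = 0.03313 L × 0.4945 mol/L = 0.01638 mol
n(HNO3) = 0.01638 mol (1:1 mole ratio)
[HNO3] = 0.01638 mol / 0.02494 L = 0.6569 mol/L

0.6569 mol/L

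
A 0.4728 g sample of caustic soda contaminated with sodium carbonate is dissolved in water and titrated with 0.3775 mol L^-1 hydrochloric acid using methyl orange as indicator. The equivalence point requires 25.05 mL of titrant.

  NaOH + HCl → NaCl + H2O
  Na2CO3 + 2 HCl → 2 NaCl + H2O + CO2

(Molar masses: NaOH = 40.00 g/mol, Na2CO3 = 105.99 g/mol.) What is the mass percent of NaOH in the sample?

n(HCl) = 0.02505 × 0.3775 = 9.456 × 10^-3 mol
Let x = n(NaOH), y = n(Na2CO3).
Titrant: 1x + 2y = 9.456 × 10^-3;  mass: 40.00x + 105.99y = 0.4728
Solving, x = 2.181 × 10^-3 mol, y = 3.638 × 10^-3 mol
mass of NaOH = 2.181 × 10^-3 × 40.00 = 0.08724 g
% NaOH = 0.08724 / 0.4728 × 100 = 18.45 %

18.45 %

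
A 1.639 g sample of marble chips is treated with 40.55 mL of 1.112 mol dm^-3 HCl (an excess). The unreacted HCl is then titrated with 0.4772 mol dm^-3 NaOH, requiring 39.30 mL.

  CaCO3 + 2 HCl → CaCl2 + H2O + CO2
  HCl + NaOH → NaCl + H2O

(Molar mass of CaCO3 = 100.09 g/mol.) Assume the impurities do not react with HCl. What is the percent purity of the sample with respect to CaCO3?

n(HCl) added = 0.04055 × 1.112 = 0.04509 mol
n(NaOH) used in back-titration = 0.03930 × 0.4772 = 0.01875 mol
n(HCl) left over = 0.01875 mol (1:1 ratio)
n(HCl) consumed by analyte = 0.04509 − 0.01875 = 0.02634 mol
From the 1:2 ratio, n(CaCO3) = 1/2 × 0.02634 = 0.01317 mol
mass of CaCO3 = 0.01317 × 100.09 = 1.318 g
% CaCO3 = 1.318 / 1.639 × 100 = 80.42 %

80.42 %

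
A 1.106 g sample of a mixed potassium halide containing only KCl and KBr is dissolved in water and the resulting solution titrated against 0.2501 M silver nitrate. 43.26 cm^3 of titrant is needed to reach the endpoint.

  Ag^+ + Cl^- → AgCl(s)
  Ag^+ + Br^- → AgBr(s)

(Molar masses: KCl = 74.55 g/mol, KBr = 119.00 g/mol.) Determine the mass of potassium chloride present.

n(AgNO3) = 0.04326 × 0.2501 = 0.01082 mol
Let x = n(KCl), y = n(KBr).
Titrant: 1x + 1y = 0.01082;  mass: 74.55x + 119.00y = 1.106
Solving, x = 4.083 × 10^-3 mol, y = 6.736 × 10^-3 mol
mass of KCl = 4.083 × 10^-3 × 74.55 = 0.3044 g

0.3044 g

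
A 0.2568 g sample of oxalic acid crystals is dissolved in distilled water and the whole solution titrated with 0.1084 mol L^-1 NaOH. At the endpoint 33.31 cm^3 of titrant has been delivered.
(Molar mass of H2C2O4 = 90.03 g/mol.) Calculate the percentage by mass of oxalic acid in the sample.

H2C2O4 + 2 NaOH → Na2C2O4 + 2 H2O
n(NaOH) = 0.03331 L × 0.1084 mol/L = 3.611 × 10^-3 mol
From the 1:2 ratio, n(H2C2O4) = 1/2 × 3.611 × 10^-3 = 1.805 × 10^-3 mol
mass of H2C2O4 = 1.805 × 10^-3 × 90.03 g/mol = 0.1625 g
% H2C2O4 = 0.1625 / 0.2568 × 100 = 63.29 %

63.29 %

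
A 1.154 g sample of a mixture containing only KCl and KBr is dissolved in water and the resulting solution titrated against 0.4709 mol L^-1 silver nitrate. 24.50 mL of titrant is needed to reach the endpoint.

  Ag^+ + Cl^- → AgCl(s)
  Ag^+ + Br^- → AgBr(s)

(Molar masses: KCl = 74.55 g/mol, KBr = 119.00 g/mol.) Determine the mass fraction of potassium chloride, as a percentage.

31.82 %

n(AgNO3) = 0.02450 × 0.4709 = 0.01154 mol
Let x = n(KCl), y = n(KBr).
Titrant: 1x + 1y = 0.01154;  mass: 74.55x + 119.00y = 1.154
Solving, x = 4.925 × 10^-3 mol, y = 6.612 × 10^-3 mol
mass of KCl = 4.925 × 10^-3 × 74.55 = 0.3671 g
% KCl = 0.3671 / 1.154 × 100 = 31.82 %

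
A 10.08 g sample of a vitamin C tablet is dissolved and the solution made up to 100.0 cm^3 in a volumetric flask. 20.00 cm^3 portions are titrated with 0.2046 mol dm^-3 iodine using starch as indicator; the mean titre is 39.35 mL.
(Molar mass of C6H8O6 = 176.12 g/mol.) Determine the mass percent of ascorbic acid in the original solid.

C6H8O6 + I2 → C6H6O6 + 2 HI
n(I2) per titration = 0.03935 × 0.2046 = 8.051 × 10^-3 mol
n(C6H8O6) in each aliquot = 8.051 × 10^-3 mol (1:1 ratio)
n(C6H8O6) in the whole flask = 8.051 × 10^-3 × 100.0/20.00 = 0.04026 mol
mass of C6H8O6 = 0.04026 × 176.12 = 7.090 g
% C6H8O6 = 7.090 / 10.08 × 100 = 70.33 %

70.33 %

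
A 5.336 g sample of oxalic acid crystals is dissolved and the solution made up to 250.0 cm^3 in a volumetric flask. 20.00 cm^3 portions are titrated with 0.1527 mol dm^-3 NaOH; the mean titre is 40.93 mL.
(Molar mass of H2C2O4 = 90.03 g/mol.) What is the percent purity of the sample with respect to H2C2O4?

H2C2O4 + 2 NaOH → Na2C2O4 + 2 H2O
n(NaOH) per titration = 0.04093 × 0.1527 = 6.250 × 10^-3 mol
From the 1:2 ratio, n(H2C2O4) in each aliquot = 1/2 × 6.250 × 10^-3 = 3.125 × 10^-3 mol
n(H2C2O4) in the whole flask = 3.125 × 10^-3 × 250.0/20.00 = 0.03906 mol
mass of H2C2O4 = 0.03906 × 90.03 = 3.517 g
% H2C2O4 = 3.517 / 5.336 × 100 = 65.91 %

65.91 %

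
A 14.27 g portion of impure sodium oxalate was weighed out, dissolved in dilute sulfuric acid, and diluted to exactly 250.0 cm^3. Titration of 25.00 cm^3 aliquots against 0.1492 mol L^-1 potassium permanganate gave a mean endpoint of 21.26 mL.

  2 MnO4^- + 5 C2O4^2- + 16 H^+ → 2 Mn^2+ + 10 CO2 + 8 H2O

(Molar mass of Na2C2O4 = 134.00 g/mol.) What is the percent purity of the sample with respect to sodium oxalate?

74.47 %

n(KMnO4) per titration = 0.02126 × 0.1492 = 3.172 × 10^-3 mol
From the 5:2 ratio, n(Na2C2O4) in each aliquot = 5/2 × 3.172 × 10^-3 = 7.930 × 10^-3 mol
n(Na2C2O4) in the whole flask = 7.930 × 10^-3 × 250.0/25.00 = 0.07930 mol
mass of Na2C2O4 = 0.07930 × 134.00 = 10.63 g
% Na2C2O4 = 10.63 / 14.27 × 100 = 74.47 %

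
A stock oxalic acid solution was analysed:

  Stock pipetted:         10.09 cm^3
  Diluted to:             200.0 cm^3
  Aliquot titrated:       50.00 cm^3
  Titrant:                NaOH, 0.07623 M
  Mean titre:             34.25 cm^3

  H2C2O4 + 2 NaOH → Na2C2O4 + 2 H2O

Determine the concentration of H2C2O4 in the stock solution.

0.5175 M

n(NaOH) = 0.03425 × 0.07623 = 2.611 × 10^-3 mol
From the 1:2 ratio, n(H2C2O4) in the aliquot = 1/2 × 2.611 × 10^-3 = 1.305 × 10^-3 mol
[H2C2O4]_dilute = 1.305 × 10^-3 / 0.05000 = 0.02611 mol/L
Dilution factor = 200.0 / 10.09 = 19.82
[H2C2O4]_stock = 0.02611 × 19.82 = 0.5175 mol/L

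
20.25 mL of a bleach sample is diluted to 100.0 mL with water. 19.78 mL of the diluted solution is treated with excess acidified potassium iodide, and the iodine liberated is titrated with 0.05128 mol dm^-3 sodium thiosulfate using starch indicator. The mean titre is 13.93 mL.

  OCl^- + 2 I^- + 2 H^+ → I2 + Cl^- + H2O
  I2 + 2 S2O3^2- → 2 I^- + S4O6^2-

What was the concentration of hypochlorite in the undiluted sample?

0.08917 mol/L

n(S2O3^2-) = 0.01393 × 0.05128 = 7.143 × 10^-4 mol
n(I2) = n(S2O3^2-)/2 = 3.572 × 10^-4 mol
n(OCl^-) in the aliquot = 3.572 × 10^-4 mol (1:1 ratio)
[OCl^-]_dilute = 3.572 × 10^-4 / 0.01978 = 0.01806 mol/L
[OCl^-]_original = 0.01806 × 100.0/20.25 = 0.08917 mol/L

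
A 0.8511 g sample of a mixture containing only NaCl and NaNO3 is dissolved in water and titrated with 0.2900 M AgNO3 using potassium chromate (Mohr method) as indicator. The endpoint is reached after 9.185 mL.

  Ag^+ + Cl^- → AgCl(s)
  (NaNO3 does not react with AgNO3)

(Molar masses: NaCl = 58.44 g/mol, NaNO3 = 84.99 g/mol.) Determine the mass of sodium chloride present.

0.1557 g

n(AgNO3) = 0.009185 × 0.2900 = 2.664 × 10^-3 mol
Let x = n(NaCl), y = n(NaNO3).
Titrant: 1x = 2.664 × 10^-3;  mass: 58.44x + 84.99y = 0.8511
Solving, x = 2.664 × 10^-3 mol, y = 8.183 × 10^-3 mol
mass of NaCl = 2.664 × 10^-3 × 58.44 = 0.1557 g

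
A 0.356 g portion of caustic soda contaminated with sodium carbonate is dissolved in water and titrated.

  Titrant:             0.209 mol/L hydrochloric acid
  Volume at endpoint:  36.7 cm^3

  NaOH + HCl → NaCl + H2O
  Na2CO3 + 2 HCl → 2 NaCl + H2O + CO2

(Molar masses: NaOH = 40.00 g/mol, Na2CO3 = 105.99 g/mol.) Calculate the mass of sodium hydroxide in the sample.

0.155 g

n(HCl) = 0.0367 × 0.209 = 7.67 × 10^-3 mol
Let x = n(NaOH), y = n(Na2CO3).
Titrant: 1x + 2y = 7.67 × 10^-3;  mass: 40.00x + 105.99y = 0.356
Solving, x = 3.89 × 10^-3 mol, y = 1.89 × 10^-3 mol
mass of NaOH = 3.89 × 10^-3 × 40.00 = 0.155 g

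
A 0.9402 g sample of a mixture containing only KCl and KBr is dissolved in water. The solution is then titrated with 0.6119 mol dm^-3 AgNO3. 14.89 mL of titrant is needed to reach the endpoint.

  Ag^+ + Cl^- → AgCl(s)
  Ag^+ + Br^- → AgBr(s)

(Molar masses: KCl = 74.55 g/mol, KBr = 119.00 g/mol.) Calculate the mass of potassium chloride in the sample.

0.2416 g

n(AgNO3) = 0.01489 × 0.6119 = 9.111 × 10^-3 mol
Let x = n(KCl), y = n(KBr).
Titrant: 1x + 1y = 9.111 × 10^-3;  mass: 74.55x + 119.00y = 0.9402
Solving, x = 3.240 × 10^-3 mol, y = 5.871 × 10^-3 mol
mass of KCl = 3.240 × 10^-3 × 74.55 = 0.2416 g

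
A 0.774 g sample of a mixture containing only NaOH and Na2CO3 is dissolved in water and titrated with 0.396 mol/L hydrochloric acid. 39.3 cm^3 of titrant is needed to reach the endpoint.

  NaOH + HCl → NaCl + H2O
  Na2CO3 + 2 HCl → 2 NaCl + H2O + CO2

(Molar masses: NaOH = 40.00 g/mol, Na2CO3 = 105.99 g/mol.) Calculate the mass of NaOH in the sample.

0.156 g

n(HCl) = 0.0393 × 0.396 = 0.0156 mol
Let x = n(NaOH), y = n(Na2CO3).
Titrant: 1x + 2y = 0.0156;  mass: 40.00x + 105.99y = 0.774
Solving, x = 3.91 × 10^-3 mol, y = 5.83 × 10^-3 mol
mass of NaOH = 3.91 × 10^-3 × 40.00 = 0.156 g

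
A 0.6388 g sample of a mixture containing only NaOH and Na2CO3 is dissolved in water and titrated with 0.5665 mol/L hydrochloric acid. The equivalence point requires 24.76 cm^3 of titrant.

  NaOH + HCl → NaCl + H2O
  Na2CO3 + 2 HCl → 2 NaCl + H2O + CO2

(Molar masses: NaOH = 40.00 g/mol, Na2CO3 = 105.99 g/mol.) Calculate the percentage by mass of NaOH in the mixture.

n(HCl) = 0.02476 × 0.5665 = 0.01403 mol
Let x = n(NaOH), y = n(Na2CO3).
Titrant: 1x + 2y = 0.01403;  mass: 40.00x + 105.99y = 0.6388
Solving, x = 8.044 × 10^-3 mol, y = 2.991 × 10^-3 mol
mass of NaOH = 8.044 × 10^-3 × 40.00 = 0.3218 g
% NaOH = 0.3218 / 0.6388 × 100 = 50.37 %

50.37 %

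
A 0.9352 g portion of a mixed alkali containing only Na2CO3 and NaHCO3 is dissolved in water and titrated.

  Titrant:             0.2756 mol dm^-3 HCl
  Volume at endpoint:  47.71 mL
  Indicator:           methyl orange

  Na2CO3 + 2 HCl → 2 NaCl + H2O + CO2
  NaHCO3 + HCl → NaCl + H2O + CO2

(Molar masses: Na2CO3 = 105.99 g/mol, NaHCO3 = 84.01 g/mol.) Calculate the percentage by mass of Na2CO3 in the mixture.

n(HCl) = 0.04771 × 0.2756 = 0.01315 mol
Let x = n(Na2CO3), y = n(NaHCO3).
Titrant: 2x + 1y = 0.01315;  mass: 105.99x + 84.01y = 0.9352
Solving, x = 2.732 × 10^-3 mol, y = 7.686 × 10^-3 mol
mass of Na2CO3 = 2.732 × 10^-3 × 105.99 = 0.2895 g
% Na2CO3 = 0.2895 / 0.9352 × 100 = 30.96 %

30.96 %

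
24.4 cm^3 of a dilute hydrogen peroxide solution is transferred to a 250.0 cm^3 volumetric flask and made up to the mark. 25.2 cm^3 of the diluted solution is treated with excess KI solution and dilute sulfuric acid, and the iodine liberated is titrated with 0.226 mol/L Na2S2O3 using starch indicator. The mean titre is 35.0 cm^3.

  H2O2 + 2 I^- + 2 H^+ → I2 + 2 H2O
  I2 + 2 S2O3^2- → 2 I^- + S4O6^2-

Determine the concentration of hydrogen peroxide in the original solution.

n(S2O3^2-) = 0.0350 × 0.226 = 7.91 × 10^-3 mol
n(I2) = n(S2O3^2-)/2 = 3.96 × 10^-3 mol
n(H2O2) in the aliquot = 3.96 × 10^-3 mol (1:1 ratio)
[H2O2]_dilute = 3.96 × 10^-3 / 0.0252 = 0.157 mol/L
[H2O2]_original = 0.157 × 250.0/24.4 = 1.61 mol/L

1.61 mol/L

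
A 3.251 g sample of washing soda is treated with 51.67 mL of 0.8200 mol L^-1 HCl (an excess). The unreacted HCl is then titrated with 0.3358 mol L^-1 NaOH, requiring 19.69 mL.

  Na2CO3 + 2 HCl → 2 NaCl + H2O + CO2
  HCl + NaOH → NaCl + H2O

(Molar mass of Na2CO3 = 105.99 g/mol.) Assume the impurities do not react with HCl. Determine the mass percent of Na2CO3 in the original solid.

58.29 %

n(HCl) added = 0.05167 × 0.8200 = 0.04237 mol
n(NaOH) used in back-titration = 0.01969 × 0.3358 = 6.612 × 10^-3 mol
n(HCl) left over = 6.612 × 10^-3 mol (1:1 ratio)
n(HCl) consumed by analyte = 0.04237 − 6.612 × 10^-3 = 0.03576 mol
From the 1:2 ratio, n(Na2CO3) = 1/2 × 0.03576 = 0.01788 mol
mass of Na2CO3 = 0.01788 × 105.99 = 1.895 g
% Na2CO3 = 1.895 / 3.251 × 100 = 58.29 %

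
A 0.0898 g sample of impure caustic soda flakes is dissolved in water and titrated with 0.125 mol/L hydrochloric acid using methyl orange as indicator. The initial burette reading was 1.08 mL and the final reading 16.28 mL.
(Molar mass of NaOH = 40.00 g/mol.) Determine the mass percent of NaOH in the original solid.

NaOH + HCl → NaCl + H2O
n(HCl) = 0.0152 L × 0.125 mol/L = 1.90 × 10^-3 mol
n(NaOH) = 1.90 × 10^-3 mol (1:1 ratio)
mass of NaOH = 1.90 × 10^-3 × 40.00 g/mol = 0.0760 g
% NaOH = 0.0760 / 0.0898 × 100 = 84.6 %

84.6 %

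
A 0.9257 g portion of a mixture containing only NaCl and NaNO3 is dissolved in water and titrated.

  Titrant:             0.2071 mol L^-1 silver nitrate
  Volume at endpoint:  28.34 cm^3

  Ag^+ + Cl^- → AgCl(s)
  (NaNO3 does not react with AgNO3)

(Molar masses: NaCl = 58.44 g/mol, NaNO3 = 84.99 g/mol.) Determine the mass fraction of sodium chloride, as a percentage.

n(AgNO3) = 0.02834 × 0.2071 = 5.869 × 10^-3 mol
Let x = n(NaCl), y = n(NaNO3).
Titrant: 1x = 5.869 × 10^-3;  mass: 58.44x + 84.99y = 0.9257
Solving, x = 5.869 × 10^-3 mol, y = 6.856 × 10^-3 mol
mass of NaCl = 5.869 × 10^-3 × 58.44 = 0.3430 g
% NaCl = 0.3430 / 0.9257 × 100 = 37.05 %

37.05 %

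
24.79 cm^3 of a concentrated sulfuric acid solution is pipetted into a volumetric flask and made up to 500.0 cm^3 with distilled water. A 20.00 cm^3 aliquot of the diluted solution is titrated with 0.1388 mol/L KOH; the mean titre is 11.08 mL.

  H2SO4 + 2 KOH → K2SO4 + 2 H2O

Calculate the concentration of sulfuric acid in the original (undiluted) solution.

n(KOH) = 0.01108 × 0.1388 = 1.538 × 10^-3 mol
From the 1:2 ratio, n(H2SO4) in the aliquot = 1/2 × 1.538 × 10^-3 = 7.690 × 10^-4 mol
[H2SO4]_dilute = 7.690 × 10^-4 / 0.02000 = 0.03845 mol/L
Dilution factor = 500.0 / 24.79 = 20.17
[H2SO4]_stock = 0.03845 × 20.17 = 0.7755 mol/L

0.7755 mol/L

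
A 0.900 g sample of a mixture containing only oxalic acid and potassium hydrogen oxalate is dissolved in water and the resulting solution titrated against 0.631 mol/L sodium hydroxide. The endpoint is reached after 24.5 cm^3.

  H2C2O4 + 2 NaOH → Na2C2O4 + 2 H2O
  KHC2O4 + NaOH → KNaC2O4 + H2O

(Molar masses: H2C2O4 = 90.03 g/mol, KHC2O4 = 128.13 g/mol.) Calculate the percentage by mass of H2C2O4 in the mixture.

65.0 %

n(NaOH) = 0.0245 × 0.631 = 0.0155 mol
Let x = n(H2C2O4), y = n(KHC2O4).
Titrant: 2x + 1y = 0.0155;  mass: 90.03x + 128.13y = 0.900
Solving, x = 6.50 × 10^-3 mol, y = 2.46 × 10^-3 mol
mass of H2C2O4 = 6.50 × 10^-3 × 90.03 = 0.585 g
% H2C2O4 = 0.585 / 0.900 × 100 = 65.0 %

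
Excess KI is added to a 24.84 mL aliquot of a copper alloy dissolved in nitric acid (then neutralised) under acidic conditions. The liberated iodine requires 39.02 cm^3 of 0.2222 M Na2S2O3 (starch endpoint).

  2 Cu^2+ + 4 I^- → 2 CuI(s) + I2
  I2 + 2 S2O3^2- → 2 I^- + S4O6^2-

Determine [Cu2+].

0.3490 M

n(S2O3^2-) = 0.03902 × 0.2222 = 8.670 × 10^-3 mol
n(I2) = n(S2O3^2-)/2 = 4.335 × 10^-3 mol
From the 2:1 ratio, n(Cu2+) in the aliquot = 2/1 × 4.335 × 10^-3 = 8.670 × 10^-3 mol
[Cu2+] = 8.670 × 10^-3 / 0.02484 = 0.3490 mol/L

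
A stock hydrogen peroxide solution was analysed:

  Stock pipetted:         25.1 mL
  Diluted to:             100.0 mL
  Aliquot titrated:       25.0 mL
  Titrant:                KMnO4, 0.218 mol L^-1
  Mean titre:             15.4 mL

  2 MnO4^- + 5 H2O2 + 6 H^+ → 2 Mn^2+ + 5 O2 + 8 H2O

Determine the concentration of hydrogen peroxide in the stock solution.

n(KMnO4) = 0.0154 × 0.218 = 3.36 × 10^-3 mol
From the 5:2 ratio, n(H2O2) in the aliquot = 5/2 × 3.36 × 10^-3 = 8.39 × 10^-3 mol
[H2O2]_dilute = 8.39 × 10^-3 / 0.0250 = 0.336 mol/L
Dilution factor = 100.0 / 25.1 = 3.984
[H2O2]_stock = 0.336 × 3.984 = 1.34 mol/L

1.34 mol/L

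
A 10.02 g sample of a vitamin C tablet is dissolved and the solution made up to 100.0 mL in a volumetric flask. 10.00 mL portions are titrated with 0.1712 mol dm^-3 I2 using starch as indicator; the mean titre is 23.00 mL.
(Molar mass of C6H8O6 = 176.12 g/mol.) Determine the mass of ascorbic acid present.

C6H8O6 + I2 → C6H6O6 + 2 HI
n(I2) per titration = 0.02300 × 0.1712 = 3.938 × 10^-3 mol
n(C6H8O6) in each aliquot = 3.938 × 10^-3 mol (1:1 ratio)
n(C6H8O6) in the whole flask = 3.938 × 10^-3 × 100.0/10.00 = 0.03938 mol
mass of C6H8O6 = 0.03938 × 176.12 = 6.935 g

6.935 g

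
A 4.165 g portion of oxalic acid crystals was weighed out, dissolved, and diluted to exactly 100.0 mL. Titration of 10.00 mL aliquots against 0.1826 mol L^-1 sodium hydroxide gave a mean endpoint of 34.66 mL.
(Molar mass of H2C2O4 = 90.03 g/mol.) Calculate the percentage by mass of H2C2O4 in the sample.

H2C2O4 + 2 NaOH → Na2C2O4 + 2 H2O
n(NaOH) per titration = 0.03466 × 0.1826 = 6.329 × 10^-3 mol
From the 1:2 ratio, n(H2C2O4) in each aliquot = 1/2 × 6.329 × 10^-3 = 3.164 × 10^-3 mol
n(H2C2O4) in the whole flask = 3.164 × 10^-3 × 100.0/10.00 = 0.03164 mol
mass of H2C2O4 = 0.03164 × 90.03 = 2.849 g
% H2C2O4 = 2.849 / 4.165 × 100 = 68.40 %

68.40 %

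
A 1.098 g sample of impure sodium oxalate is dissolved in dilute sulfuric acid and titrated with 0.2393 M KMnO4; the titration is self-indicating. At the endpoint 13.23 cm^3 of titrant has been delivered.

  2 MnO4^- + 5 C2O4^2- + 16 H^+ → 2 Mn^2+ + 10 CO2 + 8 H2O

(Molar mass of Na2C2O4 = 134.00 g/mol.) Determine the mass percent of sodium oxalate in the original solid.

96.59 %

n(KMnO4) = 0.01323 L × 0.2393 mol/L = 3.166 × 10^-3 mol
From the 5:2 ratio, n(Na2C2O4) = 5/2 × 3.166 × 10^-3 = 7.915 × 10^-3 mol
mass of Na2C2O4 = 7.915 × 10^-3 × 134.00 g/mol = 1.061 g
% Na2C2O4 = 1.061 / 1.098 × 100 = 96.59 %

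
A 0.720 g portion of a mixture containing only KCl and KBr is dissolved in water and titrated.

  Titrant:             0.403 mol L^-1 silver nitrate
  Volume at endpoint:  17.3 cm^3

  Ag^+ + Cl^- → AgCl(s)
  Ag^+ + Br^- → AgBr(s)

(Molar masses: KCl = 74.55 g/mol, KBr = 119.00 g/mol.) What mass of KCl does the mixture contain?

0.184 g

n(AgNO3) = 0.0173 × 0.403 = 6.97 × 10^-3 mol
Let x = n(KCl), y = n(KBr).
Titrant: 1x + 1y = 6.97 × 10^-3;  mass: 74.55x + 119.00y = 0.720
Solving, x = 2.47 × 10^-3 mol, y = 4.50 × 10^-3 mol
mass of KCl = 2.47 × 10^-3 × 74.55 = 0.184 g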